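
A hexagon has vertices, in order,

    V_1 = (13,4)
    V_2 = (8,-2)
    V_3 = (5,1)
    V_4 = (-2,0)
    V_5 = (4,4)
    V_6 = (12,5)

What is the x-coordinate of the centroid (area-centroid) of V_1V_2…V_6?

Apply Gauss's area formula. First the cross-terms c_i = x_i·y_{i+1} − x_{i+1}·y_i:
  -58, 18, 2, -8, -28, -17  ⇒  2A = -91, A = -45.5.
Then Σ (x_i + x_{i+1})·c_i = -1867, so x̄ = -1867 / (6·(-45.5)) = 1867/273.

1867/273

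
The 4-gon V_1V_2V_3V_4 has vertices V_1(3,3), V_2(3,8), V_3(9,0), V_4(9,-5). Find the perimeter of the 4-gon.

|V_1V_2| = √((0)² + (5)²) = √25 = 5
|V_2V_3| = √((6)² + (-8)²) = √100 = 10
|V_3V_4| = √((0)² + (-5)²) = √25 = 5
|V_4V_1| = √((-6)² + (8)²) = √100 = 10
Perimeter = 5 + 10 + 5 + 10 = 30.

30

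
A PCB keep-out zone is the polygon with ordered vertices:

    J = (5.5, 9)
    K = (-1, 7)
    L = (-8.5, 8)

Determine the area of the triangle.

10.75

Σ = (47.5) + (51.5) + (-120.5) = -21.5
Area = |Σ|/2 = 10.75.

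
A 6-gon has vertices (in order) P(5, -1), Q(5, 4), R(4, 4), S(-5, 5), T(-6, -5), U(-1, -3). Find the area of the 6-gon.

76.5

Apply the shoelace formula: 2A = Σ (x_i·y_{i+1} − x_{i+1}·y_i), indices taken mod 6.
Cross-terms: 25, 4, 40, 55, 13, 16  ⇒  Σ = 153
Area = |Σ|/2 = 76.5.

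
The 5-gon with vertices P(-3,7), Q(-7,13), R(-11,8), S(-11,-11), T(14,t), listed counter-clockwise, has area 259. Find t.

5

The doubled signed area Σ (x_i y_{i+1} − x_{i+1} y_i) is linear in t.
With t=0 it equals 558; the coefficient of t is -8 (from the two edges through T).
So -8·t + 558 = 2·259 = 518 ⇒ t = 5.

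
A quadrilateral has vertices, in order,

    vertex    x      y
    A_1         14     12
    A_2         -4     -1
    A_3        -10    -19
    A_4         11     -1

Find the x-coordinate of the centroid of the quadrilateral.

Apply the surveyor's formula. First the cross-terms c_i = x_i·y_{i+1} − x_{i+1}·y_i:
  34, 66, 219, 146  ⇒  2A = 465, A = 232.5.
Then Σ (x_i + x_{i+1})·c_i = 3285, so x̄ = 3285 / (6·232.5) = 73/31.

73/31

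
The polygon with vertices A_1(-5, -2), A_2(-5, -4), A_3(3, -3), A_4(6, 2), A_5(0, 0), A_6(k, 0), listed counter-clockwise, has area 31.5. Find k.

Write out the shoelace sum; only the two edges meeting at A_6 involve k:
2·Area = [(0·0 − k·0) + (k·(-2) − (-5)·0)] + 61
       = -2·k + 61 = 63
⇒ k = -1.

-1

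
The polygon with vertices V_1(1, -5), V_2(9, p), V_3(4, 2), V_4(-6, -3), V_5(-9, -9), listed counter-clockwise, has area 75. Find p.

-2

Write out the shoelace sum; only the two edges meeting at V_2 involve p:
2·Area = [(1·p − 9·(-5)) + (9·2 − 4·p)] + 81
       = -3·p + 144 = 150
⇒ p = -2.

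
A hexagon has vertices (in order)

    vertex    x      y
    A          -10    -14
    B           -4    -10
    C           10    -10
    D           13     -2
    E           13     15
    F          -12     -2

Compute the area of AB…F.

Cross-terms: 44, 140, 110, 221, 154, 148  ⇒  Σ = 817
Area = |Σ|/2 = 408.5.

408.5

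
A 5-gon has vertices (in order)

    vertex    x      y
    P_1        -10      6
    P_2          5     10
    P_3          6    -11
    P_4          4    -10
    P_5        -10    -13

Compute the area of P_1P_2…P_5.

301.5

Apply the surveyor's formula: 2A = Σ (x_i·y_{i+1} − x_{i+1}·y_i), indices taken mod 5.
Cross-terms: -130, -115, -16, -152, -190  ⇒  Σ = -603
Area = |Σ|/2 = 301.5.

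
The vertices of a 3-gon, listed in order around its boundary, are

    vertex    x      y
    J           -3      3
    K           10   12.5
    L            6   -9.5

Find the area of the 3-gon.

J→K: (-3)(12.5) − (10)(3) = -67.5
K→L: (10)(-9.5) − (6)(12.5) = -170
L→J: (6)(3) − (-3)(-9.5) = -10.5
Σ = -248
Area = |Σ|/2 = 124.

124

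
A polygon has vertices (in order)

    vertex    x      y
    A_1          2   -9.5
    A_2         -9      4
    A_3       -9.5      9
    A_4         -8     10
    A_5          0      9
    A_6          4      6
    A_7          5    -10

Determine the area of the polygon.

174.5

Σ = (-77.5) + (-43) + (-23) + (-72) + (-36) + (-70) + (-27.5) = -349
Area = |Σ|/2 = 174.5.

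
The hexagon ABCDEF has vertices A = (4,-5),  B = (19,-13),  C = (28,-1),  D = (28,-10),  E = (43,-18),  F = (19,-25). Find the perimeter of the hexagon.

108

|AB| = √((15)² + (-8)²) = √289 = 17
|BC| = √((9)² + (12)²) = √225 = 15
|CD| = √((0)² + (-9)²) = √81 = 9
|DE| = √((15)² + (-8)²) = √289 = 17
|EF| = √((-24)² + (-7)²) = √625 = 25
|FA| = √((-15)² + (20)²) = √625 = 25
Perimeter = 17 + 15 + 9 + 17 + 25 + 25 = 108.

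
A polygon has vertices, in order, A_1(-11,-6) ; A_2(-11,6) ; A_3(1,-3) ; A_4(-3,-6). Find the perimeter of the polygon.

40

|A_1A_2| = √((0)² + (12)²) = √144 = 12
|A_2A_3| = √((12)² + (-9)²) = √225 = 15
|A_3A_4| = √((-4)² + (-3)²) = √25 = 5
|A_4A_1| = √((-8)² + (0)²) = √64 = 8
Perimeter = 12 + 15 + 5 + 8 = 40.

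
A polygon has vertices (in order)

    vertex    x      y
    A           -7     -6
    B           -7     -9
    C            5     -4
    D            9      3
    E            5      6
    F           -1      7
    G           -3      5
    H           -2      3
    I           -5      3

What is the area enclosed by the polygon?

151

Apply the surveyor's formula: 2A = Σ (x_i·y_{i+1} − x_{i+1}·y_i), indices taken mod 9.
Cross-terms: 21, 73, 51, 39, 41, 16, 1, 9, 51  ⇒  Σ = 302
Area = |Σ|/2 = 151.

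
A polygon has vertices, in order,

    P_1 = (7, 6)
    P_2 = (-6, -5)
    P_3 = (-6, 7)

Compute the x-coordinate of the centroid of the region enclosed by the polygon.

-5/3

Apply the surveyor's formula. First the cross-terms c_i = x_i·y_{i+1} − x_{i+1}·y_i:
  1, -72, -85  ⇒  2A = -156, A = -78.
Then Σ (x_i + x_{i+1})·c_i = 780, so x̄ = 780 / (6·(-78)) = -5/3.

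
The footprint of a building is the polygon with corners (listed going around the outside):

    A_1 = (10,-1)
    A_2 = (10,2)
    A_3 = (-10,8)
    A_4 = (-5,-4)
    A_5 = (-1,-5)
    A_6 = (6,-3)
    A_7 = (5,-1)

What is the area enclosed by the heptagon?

139

Apply the shoelace formula: 2A = Σ (x_i·y_{i+1} − x_{i+1}·y_i), indices taken mod 7.
A_1→A_2: (10)(2) − (10)(-1) = 30
A_2→A_3: (10)(8) − (-10)(2) = 100
A_3→A_4: (-10)(-4) − (-5)(8) = 80
A_4→A_5: (-5)(-5) − (-1)(-4) = 21
A_5→A_6: (-1)(-3) − (6)(-5) = 33
A_6→A_7: (6)(-1) − (5)(-3) = 9
A_7→A_1: (5)(-1) − (10)(-1) = 5
Σ = 278
Area = |Σ|/2 = 139.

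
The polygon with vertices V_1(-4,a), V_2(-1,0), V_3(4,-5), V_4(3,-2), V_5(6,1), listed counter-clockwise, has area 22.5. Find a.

2

The doubled signed area Σ (x_i y_{i+1} − x_{i+1} y_i) is linear in a.
With a=0 it equals 31; the coefficient of a is 7 (from the two edges through V_1).
So 7·a + 31 = 2·22.5 = 45 ⇒ a = 2.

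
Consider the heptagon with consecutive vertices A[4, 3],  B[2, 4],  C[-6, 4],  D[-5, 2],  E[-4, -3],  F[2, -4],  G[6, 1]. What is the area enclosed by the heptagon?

Apply the shoelace formula: 2A = Σ (x_i·y_{i+1} − x_{i+1}·y_i), indices taken mod 7.
Σ = (10) + (32) + (8) + (23) + (22) + (26) + (14) = 135
Area = |Σ|/2 = 67.5.

67.5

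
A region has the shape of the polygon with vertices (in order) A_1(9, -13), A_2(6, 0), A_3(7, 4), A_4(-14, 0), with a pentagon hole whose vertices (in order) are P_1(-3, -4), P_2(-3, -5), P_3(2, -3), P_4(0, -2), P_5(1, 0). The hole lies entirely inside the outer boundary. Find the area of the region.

Outer boundary:
Apply the shoelace (surveyor's) formula: 2A = Σ (x_i·y_{i+1} − x_{i+1}·y_i), indices taken mod 4.
Σ = (78) + (24) + (56) + (182) = 340
Area = |Σ|/2 = 170.
Hole:
Σ = (3) + (19) + (-4) + (2) + (-4) = 16
Area = |Σ|/2 = 8.
Net area = 170 − 8 = 162.

162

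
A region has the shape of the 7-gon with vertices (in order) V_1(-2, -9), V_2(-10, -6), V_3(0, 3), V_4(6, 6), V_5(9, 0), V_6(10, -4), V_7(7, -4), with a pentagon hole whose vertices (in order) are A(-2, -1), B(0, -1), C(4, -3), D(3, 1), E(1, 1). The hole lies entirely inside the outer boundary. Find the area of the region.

Outer boundary:
Apply the surveyor's formula: 2A = Σ (x_i·y_{i+1} − x_{i+1}·y_i), indices taken mod 7.
Σ = (-78) + (-30) + (-18) + (-54) + (-36) + (-12) + (-71) = -299
Area = |Σ|/2 = 149.5.
Hole:
Σ = (2) + (4) + (13) + (2) + (1) = 22
Area = |Σ|/2 = 11.
Net area = 149.5 − 11 = 138.5.

138.5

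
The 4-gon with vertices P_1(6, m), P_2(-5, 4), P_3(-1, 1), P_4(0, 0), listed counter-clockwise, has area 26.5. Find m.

6

Write out the shoelace sum; only the two edges meeting at P_1 involve m:
2·Area = [(0·m − 6·0) + (6·4 − (-5)·m)] + -1
       = 5·m + 23 = 53
⇒ m = 6.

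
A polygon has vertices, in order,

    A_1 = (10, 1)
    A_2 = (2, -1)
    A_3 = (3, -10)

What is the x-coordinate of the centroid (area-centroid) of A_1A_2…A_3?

Apply Gauss's area formula. First the cross-terms c_i = x_i·y_{i+1} − x_{i+1}·y_i:
  -12, -17, 103  ⇒  2A = 74, A = 37.
Then Σ (x_i + x_{i+1})·c_i = 1110, so x̄ = 1110 / (6·37) = 5.

5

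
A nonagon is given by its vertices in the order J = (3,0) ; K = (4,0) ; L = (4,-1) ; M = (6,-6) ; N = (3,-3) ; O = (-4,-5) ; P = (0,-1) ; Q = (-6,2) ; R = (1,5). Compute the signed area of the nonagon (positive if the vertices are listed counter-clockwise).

-49

Apply the shoelace formula: 2A = Σ (x_i·y_{i+1} − x_{i+1}·y_i), indices taken mod 9.
Σ = (0) + (-4) + (-18) + (0) + (-27) + (4) + (-6) + (-32) + (-15) = -98
Signed area = Σ/2 = -49 (negative ⇒ clockwise traversal).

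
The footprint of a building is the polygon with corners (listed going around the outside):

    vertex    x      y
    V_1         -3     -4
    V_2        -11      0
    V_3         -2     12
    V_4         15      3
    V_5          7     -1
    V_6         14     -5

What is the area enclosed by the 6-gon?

245

Apply the surveyor's formula: 2A = Σ (x_i·y_{i+1} − x_{i+1}·y_i), indices taken mod 6.
Cross-terms: -44, -132, -186, -36, -21, -71  ⇒  Σ = -490
Area = |Σ|/2 = 245.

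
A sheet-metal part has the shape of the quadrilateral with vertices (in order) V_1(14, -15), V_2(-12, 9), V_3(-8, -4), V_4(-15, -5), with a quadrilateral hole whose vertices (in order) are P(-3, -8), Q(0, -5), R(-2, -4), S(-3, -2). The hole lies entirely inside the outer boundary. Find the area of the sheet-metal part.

163

Outer boundary:
Apply the shoelace (surveyor's) formula: 2A = Σ (x_i·y_{i+1} − x_{i+1}·y_i), indices taken mod 4.
Σ = (-54) + (120) + (-20) + (295) = 341
Area = |Σ|/2 = 170.5.
Hole:
Cross-terms: 15, -10, -8, 18  ⇒  Σ = 15
Area = |Σ|/2 = 7.5.
Net area = 170.5 − 7.5 = 163.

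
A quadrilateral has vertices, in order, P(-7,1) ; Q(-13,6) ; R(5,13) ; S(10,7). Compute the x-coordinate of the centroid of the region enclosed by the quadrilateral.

Apply the shoelace formula. First the cross-terms c_i = x_i·y_{i+1} − x_{i+1}·y_i:
  -29, -199, -95, 59  ⇒  2A = -264, A = -132.
Then Σ (x_i + x_{i+1})·c_i = 924, so x̄ = 924 / (6·(-132)) = -7/6.

-7/6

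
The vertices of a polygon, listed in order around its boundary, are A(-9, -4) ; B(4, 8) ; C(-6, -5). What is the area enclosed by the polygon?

24.5

Σ = (-56) + (28) + (-21) = -49
Area = |Σ|/2 = 24.5.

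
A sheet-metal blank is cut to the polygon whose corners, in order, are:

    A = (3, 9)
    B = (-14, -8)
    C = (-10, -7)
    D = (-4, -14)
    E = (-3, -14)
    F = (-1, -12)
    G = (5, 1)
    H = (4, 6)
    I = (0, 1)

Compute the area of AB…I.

177

Apply Gauss's area formula: 2A = Σ (x_i·y_{i+1} − x_{i+1}·y_i), indices taken mod 9.
Σ = (102) + (18) + (112) + (14) + (22) + (59) + (26) + (4) + (-3) = 354
Area = |Σ|/2 = 177.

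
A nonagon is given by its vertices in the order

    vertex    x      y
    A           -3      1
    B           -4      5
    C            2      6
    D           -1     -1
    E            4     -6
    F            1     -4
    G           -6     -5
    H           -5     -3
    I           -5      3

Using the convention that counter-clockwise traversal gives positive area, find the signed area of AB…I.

-51.5

Apply the shoelace formula: 2A = Σ (x_i·y_{i+1} − x_{i+1}·y_i), indices taken mod 9.
Σ = (-11) + (-34) + (4) + (10) + (-10) + (-29) + (-7) + (-30) + (4) = -103
Signed area = Σ/2 = -51.5 (negative ⇒ clockwise traversal).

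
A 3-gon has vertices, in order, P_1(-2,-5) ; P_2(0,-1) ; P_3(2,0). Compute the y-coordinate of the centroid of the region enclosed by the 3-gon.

-2

Apply Gauss's area formula. First the cross-terms c_i = x_i·y_{i+1} − x_{i+1}·y_i:
  2, 2, -10  ⇒  2A = -6, A = -3.
Then Σ (y_i + y_{i+1})·c_i = 36, so ȳ = 36 / (6·(-3)) = -2.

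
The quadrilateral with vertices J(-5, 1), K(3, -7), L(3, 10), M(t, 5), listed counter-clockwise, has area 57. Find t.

The doubled signed area Σ (x_i y_{i+1} − x_{i+1} y_i) is linear in t.
With t=0 it equals 123; the coefficient of t is -9 (from the two edges through M).
So -9·t + 123 = 2·57 = 114 ⇒ t = 1.

1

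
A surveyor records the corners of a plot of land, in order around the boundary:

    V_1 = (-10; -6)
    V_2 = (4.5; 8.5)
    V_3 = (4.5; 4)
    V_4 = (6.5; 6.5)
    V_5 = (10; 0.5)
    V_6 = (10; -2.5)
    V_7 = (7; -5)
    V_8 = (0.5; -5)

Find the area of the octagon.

Apply the shoelace formula: 2A = Σ (x_i·y_{i+1} − x_{i+1}·y_i), indices taken mod 8.
Σ = (-58) + (-20.25) + (3.25) + (-61.75) + (-30) + (-32.5) + (-32.5) + (-53) = -284.75
Area = |Σ|/2 = 142.375.

142.375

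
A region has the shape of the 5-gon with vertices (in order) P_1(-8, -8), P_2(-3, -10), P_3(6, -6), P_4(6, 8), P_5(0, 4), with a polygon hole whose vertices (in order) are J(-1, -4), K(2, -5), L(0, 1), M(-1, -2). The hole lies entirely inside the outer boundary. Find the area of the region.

128

Outer boundary:
Apply the surveyor's formula: 2A = Σ (x_i·y_{i+1} − x_{i+1}·y_i), indices taken mod 5.
Σ = (56) + (78) + (84) + (24) + (32) = 274
Area = |Σ|/2 = 137.
Hole:
Apply the shoelace formula: 2A = Σ (x_i·y_{i+1} − x_{i+1}·y_i), indices taken mod 4.
Cross-terms: 13, 2, 1, 2  ⇒  Σ = 18
Area = |Σ|/2 = 9.
Net area = 137 − 9 = 128.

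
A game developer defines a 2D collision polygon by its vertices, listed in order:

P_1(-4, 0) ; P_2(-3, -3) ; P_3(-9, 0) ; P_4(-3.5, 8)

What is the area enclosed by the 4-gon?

27.5

Σ = (12) + (-27) + (-72) + (32) = -55
Area = |Σ|/2 = 27.5.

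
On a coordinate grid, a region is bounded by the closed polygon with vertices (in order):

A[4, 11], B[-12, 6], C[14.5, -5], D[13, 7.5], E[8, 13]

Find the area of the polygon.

Apply the shoelace formula: 2A = Σ (x_i·y_{i+1} − x_{i+1}·y_i), indices taken mod 5.
A→B: (4)(6) − (-12)(11) = 156
B→C: (-12)(-5) − (14.5)(6) = -27
C→D: (14.5)(7.5) − (13)(-5) = 173.75
D→E: (13)(13) − (8)(7.5) = 109
E→A: (8)(11) − (4)(13) = 36
Σ = 447.75
Area = |Σ|/2 = 223.875.

223.875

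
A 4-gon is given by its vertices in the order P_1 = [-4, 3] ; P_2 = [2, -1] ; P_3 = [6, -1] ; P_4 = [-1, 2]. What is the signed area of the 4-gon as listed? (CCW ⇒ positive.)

Cross-terms: -2, 4, 11, 5  ⇒  Σ = 18
Signed area = Σ/2 = 9 (positive ⇒ counter-clockwise traversal).

9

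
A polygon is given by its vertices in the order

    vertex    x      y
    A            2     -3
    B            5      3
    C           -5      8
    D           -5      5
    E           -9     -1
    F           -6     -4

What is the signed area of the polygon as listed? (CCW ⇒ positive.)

98.5

A→B: (2)(3) − (5)(-3) = 21
B→C: (5)(8) − (-5)(3) = 55
C→D: (-5)(5) − (-5)(8) = 15
D→E: (-5)(-1) − (-9)(5) = 50
E→F: (-9)(-4) − (-6)(-1) = 30
F→A: (-6)(-3) − (2)(-4) = 26
Σ = 197
Signed area = Σ/2 = 98.5 (positive ⇒ counter-clockwise traversal).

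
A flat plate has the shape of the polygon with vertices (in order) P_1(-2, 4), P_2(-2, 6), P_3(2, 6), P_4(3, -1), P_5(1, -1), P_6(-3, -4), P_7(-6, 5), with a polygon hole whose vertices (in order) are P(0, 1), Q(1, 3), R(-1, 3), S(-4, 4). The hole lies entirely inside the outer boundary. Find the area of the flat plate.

Outer boundary:
Σ = (-4) + (-24) + (-20) + (-2) + (-7) + (-39) + (-14) = -110
Area = |Σ|/2 = 55.
Hole:
Σ = (-1) + (6) + (8) + (-4) = 9
Area = |Σ|/2 = 4.5.
Net area = 55 − 4.5 = 50.5.

50.5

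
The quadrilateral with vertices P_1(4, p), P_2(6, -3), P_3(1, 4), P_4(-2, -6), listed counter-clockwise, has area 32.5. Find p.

-3

The doubled signed area Σ (x_i y_{i+1} − x_{i+1} y_i) is linear in p.
With p=0 it equals 41; the coefficient of p is -8 (from the two edges through P_1).
So -8·p + 41 = 2·32.5 = 65 ⇒ p = -3.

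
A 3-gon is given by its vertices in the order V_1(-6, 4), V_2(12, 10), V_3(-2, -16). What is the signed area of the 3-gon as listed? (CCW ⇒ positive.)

Apply the shoelace (surveyor's) formula: 2A = Σ (x_i·y_{i+1} − x_{i+1}·y_i), indices taken mod 3.
V_1→V_2: (-6)(10) − (12)(4) = -108
V_2→V_3: (12)(-16) − (-2)(10) = -172
V_3→V_1: (-2)(4) − (-6)(-16) = -104
Σ = -384
Signed area = Σ/2 = -192 (negative ⇒ clockwise traversal).

-192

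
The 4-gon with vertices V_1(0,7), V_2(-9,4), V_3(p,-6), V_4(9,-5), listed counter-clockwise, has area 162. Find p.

-10

Write out the shoelace sum; only the two edges meeting at V_3 involve p:
2·Area = [((-9)·(-6) − p·4) + (p·(-5) − 9·(-6))] + 126
       = -9·p + 234 = 324
⇒ p = -10.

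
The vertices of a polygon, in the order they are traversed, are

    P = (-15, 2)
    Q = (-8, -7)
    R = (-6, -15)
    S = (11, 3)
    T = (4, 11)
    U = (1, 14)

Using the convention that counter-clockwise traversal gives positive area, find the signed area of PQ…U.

Apply the shoelace formula: 2A = Σ (x_i·y_{i+1} − x_{i+1}·y_i), indices taken mod 6.
Σ = (121) + (78) + (147) + (109) + (45) + (212) = 712
Signed area = Σ/2 = 356 (positive ⇒ counter-clockwise traversal).

356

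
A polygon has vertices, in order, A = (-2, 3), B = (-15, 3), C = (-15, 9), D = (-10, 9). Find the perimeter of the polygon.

34

|AB| = √((-13)² + (0)²) = √169 = 13
|BC| = √((0)² + (6)²) = √36 = 6
|CD| = √((5)² + (0)²) = √25 = 5
|DA| = √((8)² + (-6)²) = √100 = 10
Perimeter = 13 + 6 + 5 + 10 = 34.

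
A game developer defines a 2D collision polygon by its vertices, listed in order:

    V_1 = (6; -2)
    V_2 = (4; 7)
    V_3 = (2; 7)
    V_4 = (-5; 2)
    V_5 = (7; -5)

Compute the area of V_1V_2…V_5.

65

Apply Gauss's area formula: 2A = Σ (x_i·y_{i+1} − x_{i+1}·y_i), indices taken mod 5.
V_1→V_2: (6)(7) − (4)(-2) = 50
V_2→V_3: (4)(7) − (2)(7) = 14
V_3→V_4: (2)(2) − (-5)(7) = 39
V_4→V_5: (-5)(-5) − (7)(2) = 11
V_5→V_1: (7)(-2) − (6)(-5) = 16
Σ = 130
Area = |Σ|/2 = 65.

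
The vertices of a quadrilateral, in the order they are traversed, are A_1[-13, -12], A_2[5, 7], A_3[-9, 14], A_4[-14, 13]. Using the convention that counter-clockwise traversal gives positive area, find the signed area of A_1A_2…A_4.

Σ = (-31) + (133) + (79) + (337) = 518
Signed area = Σ/2 = 259 (positive ⇒ counter-clockwise traversal).

259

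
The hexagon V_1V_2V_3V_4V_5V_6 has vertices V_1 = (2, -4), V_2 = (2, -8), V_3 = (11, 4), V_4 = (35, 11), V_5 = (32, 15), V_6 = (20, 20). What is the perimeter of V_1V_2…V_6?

92

|V_1V_2| = √((0)² + (-4)²) = √16 = 4
|V_2V_3| = √((9)² + (12)²) = √225 = 15
|V_3V_4| = √((24)² + (7)²) = √625 = 25
|V_4V_5| = √((-3)² + (4)²) = √25 = 5
|V_5V_6| = √((-12)² + (5)²) = √169 = 13
|V_6V_1| = √((-18)² + (-24)²) = √900 = 30
Perimeter = 4 + 15 + 25 + 5 + 13 + 30 = 92.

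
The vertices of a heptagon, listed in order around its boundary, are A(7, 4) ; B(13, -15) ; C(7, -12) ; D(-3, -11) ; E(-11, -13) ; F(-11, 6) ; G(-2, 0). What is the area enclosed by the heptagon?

A→B: (7)(-15) − (13)(4) = -157
B→C: (13)(-12) − (7)(-15) = -51
C→D: (7)(-11) − (-3)(-12) = -113
D→E: (-3)(-13) − (-11)(-11) = -82
E→F: (-11)(6) − (-11)(-13) = -209
F→G: (-11)(0) − (-2)(6) = 12
G→A: (-2)(4) − (7)(0) = -8
Σ = -608
Area = |Σ|/2 = 304.

304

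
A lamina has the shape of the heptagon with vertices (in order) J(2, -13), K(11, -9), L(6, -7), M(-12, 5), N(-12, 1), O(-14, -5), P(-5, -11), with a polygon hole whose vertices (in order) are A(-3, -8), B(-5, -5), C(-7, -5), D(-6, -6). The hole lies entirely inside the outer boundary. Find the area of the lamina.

189.5

Outer boundary:
Apply the shoelace (surveyor's) formula: 2A = Σ (x_i·y_{i+1} − x_{i+1}·y_i), indices taken mod 7.
Σ = (125) + (-23) + (-54) + (48) + (74) + (129) + (87) = 386
Area = |Σ|/2 = 193.
Hole:
Apply the shoelace formula: 2A = Σ (x_i·y_{i+1} − x_{i+1}·y_i), indices taken mod 4.
Cross-terms: -25, -10, 12, 30  ⇒  Σ = 7
Area = |Σ|/2 = 3.5.
Net area = 193 − 3.5 = 189.5.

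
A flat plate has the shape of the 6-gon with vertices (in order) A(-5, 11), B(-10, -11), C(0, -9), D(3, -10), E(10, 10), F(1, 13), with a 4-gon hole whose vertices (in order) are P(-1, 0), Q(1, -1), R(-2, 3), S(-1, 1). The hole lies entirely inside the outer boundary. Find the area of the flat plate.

Outer boundary:
A→B: (-5)(-11) − (-10)(11) = 165
B→C: (-10)(-9) − (0)(-11) = 90
C→D: (0)(-10) − (3)(-9) = 27
D→E: (3)(10) − (10)(-10) = 130
E→F: (10)(13) − (1)(10) = 120
F→A: (1)(11) − (-5)(13) = 76
Σ = 608
Area = |Σ|/2 = 304.
Hole:
P→Q: (-1)(-1) − (1)(0) = 1
Q→R: (1)(3) − (-2)(-1) = 1
R→S: (-2)(1) − (-1)(3) = 1
S→P: (-1)(0) − (-1)(1) = 1
Σ = 4
Area = |Σ|/2 = 2.
Net area = 304 − 2 = 302.

302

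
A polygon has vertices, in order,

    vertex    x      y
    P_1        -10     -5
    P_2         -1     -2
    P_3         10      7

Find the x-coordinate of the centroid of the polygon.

Apply the shoelace (surveyor's) formula. First the cross-terms c_i = x_i·y_{i+1} − x_{i+1}·y_i:
  15, 13, 20  ⇒  2A = 48, A = 24.
Then Σ (x_i + x_{i+1})·c_i = -48, so x̄ = -48 / (6·24) = -1/3.

-1/3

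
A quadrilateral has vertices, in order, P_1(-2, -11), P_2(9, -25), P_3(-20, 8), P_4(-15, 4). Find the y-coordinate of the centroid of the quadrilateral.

-1181/198

Apply the shoelace formula. First the cross-terms c_i = x_i·y_{i+1} − x_{i+1}·y_i:
  149, -428, 40, 173  ⇒  2A = -66, A = -33.
Then Σ (y_i + y_{i+1})·c_i = 1181, so ȳ = 1181 / (6·(-33)) = -1181/198.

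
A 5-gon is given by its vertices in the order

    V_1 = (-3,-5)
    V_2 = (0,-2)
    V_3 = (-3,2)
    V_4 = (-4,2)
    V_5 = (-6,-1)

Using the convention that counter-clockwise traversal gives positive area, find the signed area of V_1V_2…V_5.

22.5

Apply the shoelace formula: 2A = Σ (x_i·y_{i+1} − x_{i+1}·y_i), indices taken mod 5.
Σ = (6) + (-6) + (2) + (16) + (27) = 45
Signed area = Σ/2 = 22.5 (positive ⇒ counter-clockwise traversal).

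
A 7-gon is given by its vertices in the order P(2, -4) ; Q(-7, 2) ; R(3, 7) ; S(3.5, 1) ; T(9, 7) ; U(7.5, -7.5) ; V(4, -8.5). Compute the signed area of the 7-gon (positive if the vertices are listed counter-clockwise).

-118.875

Apply the surveyor's formula: 2A = Σ (x_i·y_{i+1} − x_{i+1}·y_i), indices taken mod 7.
Σ = (-24) + (-55) + (-21.5) + (15.5) + (-120) + (-33.75) + (1) = -237.75
Signed area = Σ/2 = -118.875 (negative ⇒ clockwise traversal).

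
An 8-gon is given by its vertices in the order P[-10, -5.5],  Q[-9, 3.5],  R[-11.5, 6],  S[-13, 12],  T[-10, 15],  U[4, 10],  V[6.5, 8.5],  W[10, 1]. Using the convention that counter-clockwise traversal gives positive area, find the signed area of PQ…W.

-273.875

Σ = (-84.5) + (-13.75) + (-60) + (-75) + (-160) + (-31) + (-78.5) + (-45) = -547.75
Signed area = Σ/2 = -273.875 (negative ⇒ clockwise traversal).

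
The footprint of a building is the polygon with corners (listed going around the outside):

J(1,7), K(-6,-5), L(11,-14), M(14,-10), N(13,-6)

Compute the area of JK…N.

Σ = (37) + (139) + (86) + (46) + (97) = 405
Area = |Σ|/2 = 202.5.

202.5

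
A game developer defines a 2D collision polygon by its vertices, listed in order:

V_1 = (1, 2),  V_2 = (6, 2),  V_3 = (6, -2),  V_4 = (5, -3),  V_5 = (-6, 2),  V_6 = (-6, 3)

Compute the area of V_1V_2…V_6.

35.5

Apply the shoelace formula: 2A = Σ (x_i·y_{i+1} − x_{i+1}·y_i), indices taken mod 6.
Σ = (-10) + (-24) + (-8) + (-8) + (-6) + (-15) = -71
Area = |Σ|/2 = 35.5.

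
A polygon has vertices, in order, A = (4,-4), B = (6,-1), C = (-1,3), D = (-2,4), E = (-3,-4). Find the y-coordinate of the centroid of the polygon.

-92/87

Apply Gauss's area formula. First the cross-terms c_i = x_i·y_{i+1} − x_{i+1}·y_i:
  20, 17, 2, 20, 28  ⇒  2A = 87, A = 43.5.
Then Σ (y_i + y_{i+1})·c_i = -276, so ȳ = -276 / (6·43.5) = -92/87.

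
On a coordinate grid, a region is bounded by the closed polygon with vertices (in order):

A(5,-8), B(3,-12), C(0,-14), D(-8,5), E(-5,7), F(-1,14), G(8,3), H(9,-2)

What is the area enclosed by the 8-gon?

252

Cross-terms: -36, -42, -112, -31, -63, -115, -43, -62  ⇒  Σ = -504
Area = |Σ|/2 = 252.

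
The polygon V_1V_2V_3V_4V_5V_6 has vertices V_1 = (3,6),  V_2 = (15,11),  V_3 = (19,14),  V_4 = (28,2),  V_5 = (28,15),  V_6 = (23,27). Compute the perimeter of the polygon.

88

|V_1V_2| = √((12)² + (5)²) = √169 = 13
|V_2V_3| = √((4)² + (3)²) = √25 = 5
|V_3V_4| = √((9)² + (-12)²) = √225 = 15
|V_4V_5| = √((0)² + (13)²) = √169 = 13
|V_5V_6| = √((-5)² + (12)²) = √169 = 13
|V_6V_1| = √((-20)² + (-21)²) = √841 = 29
Perimeter = 13 + 5 + 15 + 13 + 13 + 29 = 88.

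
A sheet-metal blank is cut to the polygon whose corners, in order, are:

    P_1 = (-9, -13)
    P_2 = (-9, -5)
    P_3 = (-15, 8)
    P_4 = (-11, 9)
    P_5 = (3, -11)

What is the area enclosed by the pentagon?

Apply the surveyor's formula: 2A = Σ (x_i·y_{i+1} − x_{i+1}·y_i), indices taken mod 5.
Cross-terms: -72, -147, -47, 94, -138  ⇒  Σ = -310
Area = |Σ|/2 = 155.

155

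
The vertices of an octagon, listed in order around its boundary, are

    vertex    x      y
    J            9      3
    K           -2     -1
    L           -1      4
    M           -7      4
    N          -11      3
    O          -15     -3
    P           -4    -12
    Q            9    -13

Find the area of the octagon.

Apply Gauss's area formula: 2A = Σ (x_i·y_{i+1} − x_{i+1}·y_i), indices taken mod 8.
J→K: (9)(-1) − (-2)(3) = -3
K→L: (-2)(4) − (-1)(-1) = -9
L→M: (-1)(4) − (-7)(4) = 24
M→N: (-7)(3) − (-11)(4) = 23
N→O: (-11)(-3) − (-15)(3) = 78
O→P: (-15)(-12) − (-4)(-3) = 168
P→Q: (-4)(-13) − (9)(-12) = 160
Q→J: (9)(3) − (9)(-13) = 144
Σ = 585
Area = |Σ|/2 = 292.5.

292.5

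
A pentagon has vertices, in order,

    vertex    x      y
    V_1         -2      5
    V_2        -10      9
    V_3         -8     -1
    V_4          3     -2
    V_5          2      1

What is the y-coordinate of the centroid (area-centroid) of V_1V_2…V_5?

139/57

Apply the shoelace (surveyor's) formula. First the cross-terms c_i = x_i·y_{i+1} − x_{i+1}·y_i:
  32, 82, 19, 7, 12  ⇒  2A = 152, A = 76.
Then Σ (y_i + y_{i+1})·c_i = 1112, so ȳ = 1112 / (6·76) = 139/57.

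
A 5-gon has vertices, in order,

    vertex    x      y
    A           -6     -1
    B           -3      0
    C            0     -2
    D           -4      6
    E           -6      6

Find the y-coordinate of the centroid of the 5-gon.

313/147

Apply Gauss's area formula. First the cross-terms c_i = x_i·y_{i+1} − x_{i+1}·y_i:
  -3, 6, -8, 12, 42  ⇒  2A = 49, A = 24.5.
Then Σ (y_i + y_{i+1})·c_i = 313, so ȳ = 313 / (6·24.5) = 313/147.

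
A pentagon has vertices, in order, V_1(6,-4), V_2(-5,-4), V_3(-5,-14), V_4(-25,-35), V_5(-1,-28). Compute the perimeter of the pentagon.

|V_1V_2| = √((-11)² + (0)²) = √121 = 11
|V_2V_3| = √((0)² + (-10)²) = √100 = 10
|V_3V_4| = √((-20)² + (-21)²) = √841 = 29
|V_4V_5| = √((24)² + (7)²) = √625 = 25
|V_5V_1| = √((7)² + (24)²) = √625 = 25
Perimeter = 11 + 10 + 29 + 25 + 25 = 100.

100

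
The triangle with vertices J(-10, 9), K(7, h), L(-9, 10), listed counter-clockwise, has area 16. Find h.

The doubled signed area Σ (x_i y_{i+1} − x_{i+1} y_i) is linear in h.
With h=0 it equals 26; the coefficient of h is -1 (from the two edges through K).
So -1·h + 26 = 2·16 = 32 ⇒ h = -6.

-6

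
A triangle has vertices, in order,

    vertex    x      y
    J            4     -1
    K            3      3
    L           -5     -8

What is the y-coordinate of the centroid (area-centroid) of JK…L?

-2

Apply Gauss's area formula. First the cross-terms c_i = x_i·y_{i+1} − x_{i+1}·y_i:
  15, -9, 37  ⇒  2A = 43, A = 21.5.
Then Σ (y_i + y_{i+1})·c_i = -258, so ȳ = -258 / (6·21.5) = -2.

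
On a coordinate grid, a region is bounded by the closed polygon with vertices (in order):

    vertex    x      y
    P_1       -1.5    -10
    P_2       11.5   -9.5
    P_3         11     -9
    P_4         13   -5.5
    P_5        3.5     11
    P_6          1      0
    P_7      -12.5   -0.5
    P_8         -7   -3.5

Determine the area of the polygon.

P_1→P_2: (-1.5)(-9.5) − (11.5)(-10) = 129.25
P_2→P_3: (11.5)(-9) − (11)(-9.5) = 1
P_3→P_4: (11)(-5.5) − (13)(-9) = 56.5
P_4→P_5: (13)(11) − (3.5)(-5.5) = 162.25
P_5→P_6: (3.5)(0) − (1)(11) = -11
P_6→P_7: (1)(-0.5) − (-12.5)(0) = -0.5
P_7→P_8: (-12.5)(-3.5) − (-7)(-0.5) = 40.25
P_8→P_1: (-7)(-10) − (-1.5)(-3.5) = 64.75
Σ = 442.5
Area = |Σ|/2 = 221.25.

221.25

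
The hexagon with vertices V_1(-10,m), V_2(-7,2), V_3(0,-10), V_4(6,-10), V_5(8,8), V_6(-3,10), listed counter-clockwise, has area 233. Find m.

Write out the shoelace sum; only the two edges meeting at V_1 involve m:
2·Area = [((-3)·m − (-10)·10) + ((-10)·2 − (-7)·m)] + 362
       = 4·m + 442 = 466
⇒ m = 6.

6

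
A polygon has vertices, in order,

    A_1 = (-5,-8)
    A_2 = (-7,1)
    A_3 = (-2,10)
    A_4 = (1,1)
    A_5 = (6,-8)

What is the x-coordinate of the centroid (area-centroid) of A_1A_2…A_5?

Apply the shoelace formula. First the cross-terms c_i = x_i·y_{i+1} − x_{i+1}·y_i:
  -61, -68, -12, -14, -88  ⇒  2A = -243, A = -121.5.
Then Σ (x_i + x_{i+1})·c_i = 1170, so x̄ = 1170 / (6·(-121.5)) = -130/81.

-130/81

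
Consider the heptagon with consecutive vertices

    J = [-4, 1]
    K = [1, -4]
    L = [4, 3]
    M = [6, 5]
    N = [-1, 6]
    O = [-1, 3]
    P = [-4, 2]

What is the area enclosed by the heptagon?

Apply the surveyor's formula: 2A = Σ (x_i·y_{i+1} − x_{i+1}·y_i), indices taken mod 7.
Σ = (15) + (19) + (2) + (41) + (3) + (10) + (4) = 94
Area = |Σ|/2 = 47.

47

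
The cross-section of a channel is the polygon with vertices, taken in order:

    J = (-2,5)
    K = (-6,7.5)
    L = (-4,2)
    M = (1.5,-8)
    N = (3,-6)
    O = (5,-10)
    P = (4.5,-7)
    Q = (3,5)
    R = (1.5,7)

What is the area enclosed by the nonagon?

Apply Gauss's area formula: 2A = Σ (x_i·y_{i+1} − x_{i+1}·y_i), indices taken mod 9.
Σ = (15) + (18) + (29) + (15) + (0) + (10) + (43.5) + (13.5) + (21.5) = 165.5
Area = |Σ|/2 = 82.75.

82.75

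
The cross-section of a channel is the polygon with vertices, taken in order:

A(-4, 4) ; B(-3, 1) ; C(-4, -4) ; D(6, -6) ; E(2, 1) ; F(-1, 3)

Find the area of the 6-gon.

Σ = (8) + (16) + (48) + (18) + (7) + (8) = 105
Area = |Σ|/2 = 52.5.

52.5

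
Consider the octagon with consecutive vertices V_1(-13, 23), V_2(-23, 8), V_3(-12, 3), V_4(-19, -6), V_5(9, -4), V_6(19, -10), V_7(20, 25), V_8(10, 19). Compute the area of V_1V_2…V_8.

Cross-terms: 425, 27, 129, 130, -14, 675, 130, 477  ⇒  Σ = 1979
Area = |Σ|/2 = 989.5.

989.5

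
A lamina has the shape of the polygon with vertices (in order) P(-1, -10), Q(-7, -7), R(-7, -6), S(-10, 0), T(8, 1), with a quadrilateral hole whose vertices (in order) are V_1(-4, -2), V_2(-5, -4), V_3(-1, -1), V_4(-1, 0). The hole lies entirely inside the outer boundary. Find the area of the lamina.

Outer boundary:
Apply Gauss's area formula: 2A = Σ (x_i·y_{i+1} − x_{i+1}·y_i), indices taken mod 5.
Σ = (-63) + (-7) + (-60) + (-10) + (-79) = -219
Area = |Σ|/2 = 109.5.
Hole:
Σ = (6) + (1) + (-1) + (2) = 8
Area = |Σ|/2 = 4.
Net area = 109.5 − 4 = 105.5.

105.5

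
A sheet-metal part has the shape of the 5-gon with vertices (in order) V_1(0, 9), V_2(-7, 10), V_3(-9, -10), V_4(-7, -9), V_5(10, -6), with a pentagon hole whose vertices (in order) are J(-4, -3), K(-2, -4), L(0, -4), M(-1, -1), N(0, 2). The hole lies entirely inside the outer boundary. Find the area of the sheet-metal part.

218

Outer boundary:
Apply the shoelace formula: 2A = Σ (x_i·y_{i+1} − x_{i+1}·y_i), indices taken mod 5.
V_1→V_2: (0)(10) − (-7)(9) = 63
V_2→V_3: (-7)(-10) − (-9)(10) = 160
V_3→V_4: (-9)(-9) − (-7)(-10) = 11
V_4→V_5: (-7)(-6) − (10)(-9) = 132
V_5→V_1: (10)(9) − (0)(-6) = 90
Σ = 456
Area = |Σ|/2 = 228.
Hole:
Σ = (10) + (8) + (-4) + (-2) + (8) = 20
Area = |Σ|/2 = 10.
Net area = 228 − 10 = 218.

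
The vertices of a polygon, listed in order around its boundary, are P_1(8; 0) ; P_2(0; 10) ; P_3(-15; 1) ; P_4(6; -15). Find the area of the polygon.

284.5

Apply Gauss's area formula: 2A = Σ (x_i·y_{i+1} − x_{i+1}·y_i), indices taken mod 4.
Cross-terms: 80, 150, 219, 120  ⇒  Σ = 569
Area = |Σ|/2 = 284.5.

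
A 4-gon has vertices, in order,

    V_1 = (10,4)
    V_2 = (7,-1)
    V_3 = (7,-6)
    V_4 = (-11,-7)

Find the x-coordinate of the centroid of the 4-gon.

13/9

Apply the surveyor's formula. First the cross-terms c_i = x_i·y_{i+1} − x_{i+1}·y_i:
  -38, -35, -115, 26  ⇒  2A = -162, A = -81.
Then Σ (x_i + x_{i+1})·c_i = -702, so x̄ = -702 / (6·(-81)) = 13/9.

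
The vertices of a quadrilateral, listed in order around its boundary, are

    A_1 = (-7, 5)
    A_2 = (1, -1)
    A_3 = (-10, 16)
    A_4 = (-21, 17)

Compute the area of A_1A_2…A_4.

Apply Gauss's area formula: 2A = Σ (x_i·y_{i+1} − x_{i+1}·y_i), indices taken mod 4.
Σ = (2) + (6) + (166) + (14) = 188
Area = |Σ|/2 = 94.

94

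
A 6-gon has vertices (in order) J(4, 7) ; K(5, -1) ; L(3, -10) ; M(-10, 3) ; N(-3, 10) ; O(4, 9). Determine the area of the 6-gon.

Σ = (-39) + (-47) + (-91) + (-91) + (-67) + (-8) = -343
Area = |Σ|/2 = 171.5.

171.5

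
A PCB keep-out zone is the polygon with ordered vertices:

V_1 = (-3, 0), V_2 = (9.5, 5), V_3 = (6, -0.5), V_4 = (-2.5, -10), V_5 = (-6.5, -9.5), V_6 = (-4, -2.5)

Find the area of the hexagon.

V_1→V_2: (-3)(5) − (9.5)(0) = -15
V_2→V_3: (9.5)(-0.5) − (6)(5) = -34.75
V_3→V_4: (6)(-10) − (-2.5)(-0.5) = -61.25
V_4→V_5: (-2.5)(-9.5) − (-6.5)(-10) = -41.25
V_5→V_6: (-6.5)(-2.5) − (-4)(-9.5) = -21.75
V_6→V_1: (-4)(0) − (-3)(-2.5) = -7.5
Σ = -181.5
Area = |Σ|/2 = 90.75.

90.75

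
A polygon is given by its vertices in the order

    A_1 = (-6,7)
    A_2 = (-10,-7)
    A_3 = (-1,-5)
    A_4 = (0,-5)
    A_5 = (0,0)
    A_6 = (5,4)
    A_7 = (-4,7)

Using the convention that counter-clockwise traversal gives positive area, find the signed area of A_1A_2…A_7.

112.5

Apply the shoelace formula: 2A = Σ (x_i·y_{i+1} − x_{i+1}·y_i), indices taken mod 7.
Σ = (112) + (43) + (5) + (0) + (0) + (51) + (14) = 225
Signed area = Σ/2 = 112.5 (positive ⇒ counter-clockwise traversal).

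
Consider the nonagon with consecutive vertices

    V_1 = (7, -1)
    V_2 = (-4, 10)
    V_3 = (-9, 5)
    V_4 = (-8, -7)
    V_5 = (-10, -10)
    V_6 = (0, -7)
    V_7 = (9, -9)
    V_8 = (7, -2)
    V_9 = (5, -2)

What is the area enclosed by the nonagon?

216

Σ = (66) + (70) + (103) + (10) + (70) + (63) + (45) + (-4) + (9) = 432
Area = |Σ|/2 = 216.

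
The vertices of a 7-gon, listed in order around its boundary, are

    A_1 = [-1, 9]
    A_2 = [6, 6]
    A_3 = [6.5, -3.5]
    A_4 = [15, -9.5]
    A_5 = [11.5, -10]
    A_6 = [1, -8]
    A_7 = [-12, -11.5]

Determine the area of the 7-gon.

239.5

Apply the shoelace (surveyor's) formula: 2A = Σ (x_i·y_{i+1} − x_{i+1}·y_i), indices taken mod 7.
Cross-terms: -60, -60, -9.25, -40.75, -82, -107.5, -119.5  ⇒  Σ = -479
Area = |Σ|/2 = 239.5.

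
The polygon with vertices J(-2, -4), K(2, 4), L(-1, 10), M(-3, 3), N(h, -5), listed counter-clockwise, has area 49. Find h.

-6

The doubled signed area Σ (x_i y_{i+1} − x_{i+1} y_i) is linear in h.
With h=0 it equals 56; the coefficient of h is -7 (from the two edges through N).
So -7·h + 56 = 2·49 = 98 ⇒ h = -6.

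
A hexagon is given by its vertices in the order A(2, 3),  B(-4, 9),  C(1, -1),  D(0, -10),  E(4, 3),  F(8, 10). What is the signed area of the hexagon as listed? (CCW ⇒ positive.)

37.5

Apply the shoelace (surveyor's) formula: 2A = Σ (x_i·y_{i+1} − x_{i+1}·y_i), indices taken mod 6.
A→B: (2)(9) − (-4)(3) = 30
B→C: (-4)(-1) − (1)(9) = -5
C→D: (1)(-10) − (0)(-1) = -10
D→E: (0)(3) − (4)(-10) = 40
E→F: (4)(10) − (8)(3) = 16
F→A: (8)(3) − (2)(10) = 4
Σ = 75
Signed area = Σ/2 = 37.5 (positive ⇒ counter-clockwise traversal).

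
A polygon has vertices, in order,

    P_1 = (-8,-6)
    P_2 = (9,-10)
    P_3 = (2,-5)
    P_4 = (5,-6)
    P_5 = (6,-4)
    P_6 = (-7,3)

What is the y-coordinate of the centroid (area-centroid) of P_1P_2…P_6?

Apply Gauss's area formula. First the cross-terms c_i = x_i·y_{i+1} − x_{i+1}·y_i:
  134, -25, 13, 16, -10, 66  ⇒  2A = 194, A = 97.
Then Σ (y_i + y_{i+1})·c_i = -2260, so ȳ = -2260 / (6·97) = -1130/291.

-1130/291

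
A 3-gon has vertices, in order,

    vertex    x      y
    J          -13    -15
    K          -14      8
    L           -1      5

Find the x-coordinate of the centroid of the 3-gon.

-28/3

Apply the shoelace formula. First the cross-terms c_i = x_i·y_{i+1} − x_{i+1}·y_i:
  -314, -62, 80  ⇒  2A = -296, A = -148.
Then Σ (x_i + x_{i+1})·c_i = 8288, so x̄ = 8288 / (6·(-148)) = -28/3.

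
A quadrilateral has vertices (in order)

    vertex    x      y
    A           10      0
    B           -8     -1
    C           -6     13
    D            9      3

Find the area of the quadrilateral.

142.5

Cross-terms: -10, -110, -135, -30  ⇒  Σ = -285
Area = |Σ|/2 = 142.5.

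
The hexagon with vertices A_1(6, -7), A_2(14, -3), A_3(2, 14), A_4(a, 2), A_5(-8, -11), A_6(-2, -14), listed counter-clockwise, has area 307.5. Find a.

-5

The doubled signed area Σ (x_i y_{i+1} − x_{i+1} y_i) is linear in a.
With a=0 it equals 490; the coefficient of a is -25 (from the two edges through A_4).
So -25·a + 490 = 2·307.5 = 615 ⇒ a = -5.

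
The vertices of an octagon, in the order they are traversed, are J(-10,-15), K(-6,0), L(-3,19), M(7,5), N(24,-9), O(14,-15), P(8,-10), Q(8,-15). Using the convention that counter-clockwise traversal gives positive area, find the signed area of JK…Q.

Apply the shoelace formula: 2A = Σ (x_i·y_{i+1} − x_{i+1}·y_i), indices taken mod 8.
Cross-terms: -90, -114, -148, -183, -234, -20, -40, -270  ⇒  Σ = -1099
Signed area = Σ/2 = -549.5 (negative ⇒ clockwise traversal).

-549.5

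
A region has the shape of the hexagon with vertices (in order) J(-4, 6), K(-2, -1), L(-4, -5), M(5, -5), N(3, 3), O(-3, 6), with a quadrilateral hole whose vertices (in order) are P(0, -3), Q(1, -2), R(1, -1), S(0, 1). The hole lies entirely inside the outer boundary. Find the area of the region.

62.5

Outer boundary:
Σ = (16) + (6) + (45) + (30) + (27) + (6) = 130
Area = |Σ|/2 = 65.
Hole:
Apply the shoelace formula: 2A = Σ (x_i·y_{i+1} − x_{i+1}·y_i), indices taken mod 4.
Σ = (3) + (1) + (1) + (0) = 5
Area = |Σ|/2 = 2.5.
Net area = 65 − 2.5 = 62.5.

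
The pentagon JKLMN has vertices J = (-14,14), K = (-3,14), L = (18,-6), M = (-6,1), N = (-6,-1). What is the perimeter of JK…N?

|JK| = √((11)² + (0)²) = √121 = 11
|KL| = √((21)² + (-20)²) = √841 = 29
|LM| = √((-24)² + (7)²) = √625 = 25
|MN| = √((0)² + (-2)²) = √4 = 2
|NJ| = √((-8)² + (15)²) = √289 = 17
Perimeter = 11 + 29 + 25 + 2 + 17 = 84.

84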